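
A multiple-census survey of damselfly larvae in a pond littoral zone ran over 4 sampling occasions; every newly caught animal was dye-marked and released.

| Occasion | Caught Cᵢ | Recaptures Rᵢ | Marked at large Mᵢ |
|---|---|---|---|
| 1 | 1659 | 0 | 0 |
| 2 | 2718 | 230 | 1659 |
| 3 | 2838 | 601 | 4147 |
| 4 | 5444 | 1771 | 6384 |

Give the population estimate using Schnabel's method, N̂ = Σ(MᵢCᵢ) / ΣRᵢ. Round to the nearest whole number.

Σ MᵢCᵢ = 0·1659 + 1659·2718 + 4147·2838 + 6384·5444 = 0 + 4509162 + 11769186 + 34754496 = 51032844
Σ Rᵢ = 0 + 230 + 601 + 1771 = 2602
N̂ = 51032844 / 2602 ≈ 19612.9 → 19613

N ≈ 19,613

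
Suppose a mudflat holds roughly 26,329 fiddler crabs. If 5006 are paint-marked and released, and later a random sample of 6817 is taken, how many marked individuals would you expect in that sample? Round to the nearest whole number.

expected recaptures ≈ 1296

Expected recaptures E[R] = M·C / N.
E[R] = 5006 × 6817 / 26329 = 34125902 / 26329 ≈ 1296.1 → 1296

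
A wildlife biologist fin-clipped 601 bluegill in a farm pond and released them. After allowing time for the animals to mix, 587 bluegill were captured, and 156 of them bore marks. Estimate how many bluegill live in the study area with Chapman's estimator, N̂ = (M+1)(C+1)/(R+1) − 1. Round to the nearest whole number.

N̂ = (601+1)(587+1)/(156+1) − 1 = 602·588/157 − 1
= 353976/157 − 1 ≈ 2254.6 − 1 ≈ 2253.6 → 2254

N ≈ 2254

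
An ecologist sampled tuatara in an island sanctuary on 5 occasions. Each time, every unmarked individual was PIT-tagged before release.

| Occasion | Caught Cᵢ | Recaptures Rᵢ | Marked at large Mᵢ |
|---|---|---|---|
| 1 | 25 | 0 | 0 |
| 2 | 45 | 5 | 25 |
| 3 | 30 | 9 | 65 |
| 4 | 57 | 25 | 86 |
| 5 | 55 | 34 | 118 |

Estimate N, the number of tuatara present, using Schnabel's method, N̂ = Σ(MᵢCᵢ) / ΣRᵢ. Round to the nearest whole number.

Σ MᵢCᵢ = 0·25 + 25·45 + 65·30 + 86·57 + 118·55 = 0 + 1125 + 1950 + 4902 + 6490 = 14467
Σ Rᵢ = 0 + 5 + 9 + 25 + 34 = 73
N̂ = 14467 / 73 ≈ 198.2 → 198

N ≈ 198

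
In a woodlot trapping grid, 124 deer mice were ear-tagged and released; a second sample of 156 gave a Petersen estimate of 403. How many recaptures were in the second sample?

From N = M·C/R: R = M·C / N = 124·156 / 403 = 19344 / 403 = 48.

R = 48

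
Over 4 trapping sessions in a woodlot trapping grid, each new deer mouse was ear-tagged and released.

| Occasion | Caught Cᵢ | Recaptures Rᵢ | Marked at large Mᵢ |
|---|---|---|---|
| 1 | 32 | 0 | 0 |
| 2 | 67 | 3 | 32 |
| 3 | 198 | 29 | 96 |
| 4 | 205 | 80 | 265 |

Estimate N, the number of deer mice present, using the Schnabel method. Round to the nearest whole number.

N ≈ 674

Σ MᵢCᵢ = 0·32 + 32·67 + 96·198 + 265·205 = 0 + 2144 + 19008 + 54325 = 75477
Σ Rᵢ = 0 + 3 + 29 + 80 = 112
N̂ = 75477 / 112 ≈ 673.9 → 674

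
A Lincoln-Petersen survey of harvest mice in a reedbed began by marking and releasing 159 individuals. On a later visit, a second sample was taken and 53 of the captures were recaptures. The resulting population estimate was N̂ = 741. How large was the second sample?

C = 247

From N = M·C/R: C = N·R / M = 741·53 / 159 = 39273 / 159 = 247.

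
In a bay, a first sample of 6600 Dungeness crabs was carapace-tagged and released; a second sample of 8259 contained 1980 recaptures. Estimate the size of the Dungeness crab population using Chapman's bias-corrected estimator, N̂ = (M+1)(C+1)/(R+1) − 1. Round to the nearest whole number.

N̂ = (6600+1)(8259+1)/(1980+1) − 1 = 6601·8260/1981 − 1
= 54524260/1981 − 1 ≈ 27523.6 − 1 ≈ 27522.6 → 27523

N ≈ 27,523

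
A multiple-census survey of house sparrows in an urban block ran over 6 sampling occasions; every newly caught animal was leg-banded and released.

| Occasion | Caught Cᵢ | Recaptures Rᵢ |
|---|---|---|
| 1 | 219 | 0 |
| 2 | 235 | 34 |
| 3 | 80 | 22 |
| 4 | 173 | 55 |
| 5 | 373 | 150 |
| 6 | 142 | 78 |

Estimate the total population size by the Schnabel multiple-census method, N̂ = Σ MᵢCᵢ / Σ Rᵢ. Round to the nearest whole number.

N ≈ 1494

Marked at large before each occasion: Mᵢ = Σⱼ<ᵢ (Cⱼ − Rⱼ) → M1=0, M2=219, M3=420, M4=478, M5=596, M6=819
Σ MᵢCᵢ = 0·219 + 219·235 + 420·80 + 478·173 + 596·373 + 819·142 = 0 + 51465 + 33600 + 82694 + 222308 + 116298 = 506365
Σ Rᵢ = 0 + 34 + 22 + 55 + 150 + 78 = 339
N̂ = 506365 / 339 ≈ 1493.7 → 1494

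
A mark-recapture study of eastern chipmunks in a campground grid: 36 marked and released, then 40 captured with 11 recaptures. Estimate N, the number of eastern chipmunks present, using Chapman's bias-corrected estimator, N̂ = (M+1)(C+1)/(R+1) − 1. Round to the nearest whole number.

N̂ = (36+1)(40+1)/(11+1) − 1 = 37·41/12 − 1
= 1517/12 − 1 ≈ 126.4 − 1 ≈ 125.4 → 125

N ≈ 125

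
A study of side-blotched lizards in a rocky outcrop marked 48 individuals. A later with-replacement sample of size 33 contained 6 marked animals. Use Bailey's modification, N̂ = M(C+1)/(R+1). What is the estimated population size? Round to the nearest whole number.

N̂ = 48·(33+1)/(6+1) = 48·34/7 = 1632/7 ≈ 233.1 → 233

N ≈ 233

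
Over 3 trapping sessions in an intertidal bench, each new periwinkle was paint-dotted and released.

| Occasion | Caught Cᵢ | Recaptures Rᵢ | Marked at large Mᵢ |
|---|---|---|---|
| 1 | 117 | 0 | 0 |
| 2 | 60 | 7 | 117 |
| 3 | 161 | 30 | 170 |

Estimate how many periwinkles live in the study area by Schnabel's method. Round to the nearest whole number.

N ≈ 929

Σ MᵢCᵢ = 0·117 + 117·60 + 170·161 = 0 + 7020 + 27370 = 34390
Σ Rᵢ = 0 + 7 + 30 = 37
N̂ = 34390 / 37 ≈ 929.46 → 929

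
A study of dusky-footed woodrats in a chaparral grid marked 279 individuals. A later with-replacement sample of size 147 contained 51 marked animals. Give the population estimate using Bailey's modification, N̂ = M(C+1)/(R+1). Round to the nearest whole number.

N ≈ 794

N̂ = 279·(147+1)/(51+1) = 279·148/52 = 41292/52 ≈ 794.1 → 794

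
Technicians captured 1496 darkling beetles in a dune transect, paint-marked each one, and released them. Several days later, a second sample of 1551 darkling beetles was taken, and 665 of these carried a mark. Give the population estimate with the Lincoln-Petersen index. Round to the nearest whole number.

N ≈ 3489

Lincoln-Petersen assumes M/N = R/C, so N = M·C / R.
N = (1496 × 1551) / 665 = 2320296 / 665 ≈ 3489.2 → 3489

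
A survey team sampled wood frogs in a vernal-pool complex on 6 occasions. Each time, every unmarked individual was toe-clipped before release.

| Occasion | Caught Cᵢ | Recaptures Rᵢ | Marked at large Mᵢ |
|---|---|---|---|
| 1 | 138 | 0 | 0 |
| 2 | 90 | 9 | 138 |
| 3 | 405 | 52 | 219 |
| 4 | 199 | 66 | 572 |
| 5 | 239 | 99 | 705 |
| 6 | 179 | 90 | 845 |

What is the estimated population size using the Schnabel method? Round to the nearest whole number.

N ≈ 1692

Σ MᵢCᵢ = 0·138 + 138·90 + 219·405 + 572·199 + 705·239 + 845·179 = 0 + 12420 + 88695 + 113828 + 168495 + 151255 = 534693
Σ Rᵢ = 0 + 9 + 52 + 66 + 99 + 90 = 316
N̂ = 534693 / 316 ≈ 1692.1 → 1692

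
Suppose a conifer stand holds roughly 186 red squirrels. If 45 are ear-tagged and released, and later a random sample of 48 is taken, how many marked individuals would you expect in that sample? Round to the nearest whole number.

Expected recaptures E[R] = M·C / N.
E[R] = 45 × 48 / 186 = 2160 / 186 ≈ 11.6 → 12

expected recaptures ≈ 12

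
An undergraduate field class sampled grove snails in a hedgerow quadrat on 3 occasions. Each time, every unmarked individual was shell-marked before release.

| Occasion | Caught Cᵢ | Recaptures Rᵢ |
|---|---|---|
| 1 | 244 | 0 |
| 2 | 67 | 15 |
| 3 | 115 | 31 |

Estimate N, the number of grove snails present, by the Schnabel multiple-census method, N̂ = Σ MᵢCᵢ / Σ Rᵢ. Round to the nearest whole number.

Marked at large before each occasion: Mᵢ = Σⱼ<ᵢ (Cⱼ − Rⱼ) → M1=0, M2=244, M3=296
Σ MᵢCᵢ = 0·244 + 244·67 + 296·115 = 0 + 16348 + 34040 = 50388
Σ Rᵢ = 0 + 15 + 31 = 46
N̂ = 50388 / 46 ≈ 1095.4 → 1095

N ≈ 1095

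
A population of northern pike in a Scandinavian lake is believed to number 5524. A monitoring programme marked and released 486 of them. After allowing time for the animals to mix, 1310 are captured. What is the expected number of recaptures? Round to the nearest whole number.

expected recaptures ≈ 115

The marked fraction of the population is 486/5524, so in a sample of 1310 expect C·(M/N) marked.
E[R] = 486 × 1310 / 5524 = 636660 / 5524 ≈ 115.3 → 115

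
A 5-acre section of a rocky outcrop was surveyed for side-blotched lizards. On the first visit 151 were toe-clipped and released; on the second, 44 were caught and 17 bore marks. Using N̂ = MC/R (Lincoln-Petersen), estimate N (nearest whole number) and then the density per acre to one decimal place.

density ≈ 78.2 side-blotched lizards per acre

N̂ = 151·44/17 = 6644/17 ≈ 390.8 → 391
Density = N̂ / area = 391 / 5 ≈ 78.20 → 78.2 per acre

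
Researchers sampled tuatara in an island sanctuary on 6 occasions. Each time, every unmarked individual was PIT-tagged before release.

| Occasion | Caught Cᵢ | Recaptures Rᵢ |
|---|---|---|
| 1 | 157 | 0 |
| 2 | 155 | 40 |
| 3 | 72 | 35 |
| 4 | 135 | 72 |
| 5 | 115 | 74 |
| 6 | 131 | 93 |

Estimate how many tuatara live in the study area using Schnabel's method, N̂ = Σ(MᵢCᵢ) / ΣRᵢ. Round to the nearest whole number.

N ≈ 581

Marked at large before each occasion: Mᵢ = Σⱼ<ᵢ (Cⱼ − Rⱼ) → M1=0, M2=157, M3=272, M4=309, M5=372, M6=413
Σ MᵢCᵢ = 0·157 + 157·155 + 272·72 + 309·135 + 372·115 + 413·131 = 0 + 24335 + 19584 + 41715 + 42780 + 54103 = 182517
Σ Rᵢ = 0 + 40 + 35 + 72 + 74 + 93 = 314
N̂ = 182517 / 314 ≈ 581.3 → 581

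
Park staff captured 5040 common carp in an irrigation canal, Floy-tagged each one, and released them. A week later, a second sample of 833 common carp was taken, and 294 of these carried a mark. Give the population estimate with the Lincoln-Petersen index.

N = 14,280

If marked individuals mix randomly, R/C ≈ M/N, giving N ≈ M·C/R.
N = (5040 × 833) / 294 = 4198320 / 294 = 14280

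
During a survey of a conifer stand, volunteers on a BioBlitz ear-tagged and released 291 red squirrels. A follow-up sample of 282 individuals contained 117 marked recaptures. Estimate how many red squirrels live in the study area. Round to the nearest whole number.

If marked individuals mix randomly, R/C ≈ M/N, giving N ≈ M·C/R.
N = (291 × 282) / 117 = 82062 / 117 ≈ 701.4 → 701

N ≈ 701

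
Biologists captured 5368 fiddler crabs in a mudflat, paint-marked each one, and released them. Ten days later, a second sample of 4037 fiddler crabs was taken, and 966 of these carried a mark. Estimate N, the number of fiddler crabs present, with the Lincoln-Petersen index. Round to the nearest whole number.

N = (5368 × 4037) / 966 = 21670616 / 966 ≈ 22433.3 → 22433

N ≈ 22,433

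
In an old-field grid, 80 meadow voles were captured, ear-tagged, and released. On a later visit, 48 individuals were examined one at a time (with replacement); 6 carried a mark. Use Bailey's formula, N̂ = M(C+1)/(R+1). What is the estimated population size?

N̂ = 80·(48+1)/(6+1) = 80·49/7 = 3920/7 = 560

N = 560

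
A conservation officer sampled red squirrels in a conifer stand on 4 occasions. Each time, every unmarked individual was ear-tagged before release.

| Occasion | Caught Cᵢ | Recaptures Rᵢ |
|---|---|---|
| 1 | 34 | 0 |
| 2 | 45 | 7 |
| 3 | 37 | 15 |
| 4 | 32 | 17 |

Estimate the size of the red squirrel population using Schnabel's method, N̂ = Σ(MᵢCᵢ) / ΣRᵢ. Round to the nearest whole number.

N ≈ 185

Marked at large before each occasion: Mᵢ = Σⱼ<ᵢ (Cⱼ − Rⱼ) → M1=0, M2=34, M3=72, M4=94
Σ MᵢCᵢ = 0·34 + 34·45 + 72·37 + 94·32 = 0 + 1530 + 2664 + 3008 = 7202
Σ Rᵢ = 0 + 7 + 15 + 17 = 39
N̂ = 7202 / 39 ≈ 184.7 → 185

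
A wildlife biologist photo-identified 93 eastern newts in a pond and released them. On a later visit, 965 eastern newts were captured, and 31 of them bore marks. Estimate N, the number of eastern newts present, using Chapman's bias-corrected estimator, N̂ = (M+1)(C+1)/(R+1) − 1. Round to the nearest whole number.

N ≈ 2837

N̂ = (93+1)(965+1)/(31+1) − 1 = 94·966/32 − 1
= 90804/32 − 1 ≈ 2837.6 − 1 ≈ 2836.6 → 2837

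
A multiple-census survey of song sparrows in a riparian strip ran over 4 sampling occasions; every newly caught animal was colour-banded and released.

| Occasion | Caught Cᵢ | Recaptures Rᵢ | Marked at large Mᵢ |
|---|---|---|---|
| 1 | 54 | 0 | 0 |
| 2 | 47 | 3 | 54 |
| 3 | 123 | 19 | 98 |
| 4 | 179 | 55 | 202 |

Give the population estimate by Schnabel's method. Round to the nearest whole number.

Σ MᵢCᵢ = 0·54 + 54·47 + 98·123 + 202·179 = 0 + 2538 + 12054 + 36158 = 50750
Σ Rᵢ = 0 + 3 + 19 + 55 = 77
N̂ = 50750 / 77 ≈ 659.1 → 659

N ≈ 659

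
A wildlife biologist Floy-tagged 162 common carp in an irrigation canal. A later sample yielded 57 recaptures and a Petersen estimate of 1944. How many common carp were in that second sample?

C = 684

From N = M·C/R: C = N·R / M = 1944·57 / 162 = 110808 / 162 = 684.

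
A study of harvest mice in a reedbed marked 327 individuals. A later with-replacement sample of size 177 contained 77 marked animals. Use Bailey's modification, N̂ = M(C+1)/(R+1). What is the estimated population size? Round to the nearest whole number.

N̂ = 327·(177+1)/(77+1) = 327·178/78 = 58206/78 ≈ 746.2 → 746

N ≈ 746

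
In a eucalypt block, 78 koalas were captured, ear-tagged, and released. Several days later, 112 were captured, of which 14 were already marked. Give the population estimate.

N = 624

N = (78 × 112) / 14 = 8736 / 14 = 624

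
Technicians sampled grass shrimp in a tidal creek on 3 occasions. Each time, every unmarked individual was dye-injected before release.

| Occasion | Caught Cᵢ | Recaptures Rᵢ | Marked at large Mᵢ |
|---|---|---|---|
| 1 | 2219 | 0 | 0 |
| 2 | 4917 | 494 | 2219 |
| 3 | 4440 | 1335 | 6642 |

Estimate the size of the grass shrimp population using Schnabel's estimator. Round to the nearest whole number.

N ≈ 22,089

Σ MᵢCᵢ = 0·2219 + 2219·4917 + 6642·4440 = 0 + 10910823 + 29490480 = 40401303
Σ Rᵢ = 0 + 494 + 1335 = 1829
N̂ = 40401303 / 1829 ≈ 22089.3 → 22089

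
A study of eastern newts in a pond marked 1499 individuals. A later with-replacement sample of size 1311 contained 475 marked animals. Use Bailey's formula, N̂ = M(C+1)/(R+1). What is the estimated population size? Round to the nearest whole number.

N̂ = 1499·(1311+1)/(475+1) = 1499·1312/476 = 1966688/476 ≈ 4131.7 → 4132

N ≈ 4132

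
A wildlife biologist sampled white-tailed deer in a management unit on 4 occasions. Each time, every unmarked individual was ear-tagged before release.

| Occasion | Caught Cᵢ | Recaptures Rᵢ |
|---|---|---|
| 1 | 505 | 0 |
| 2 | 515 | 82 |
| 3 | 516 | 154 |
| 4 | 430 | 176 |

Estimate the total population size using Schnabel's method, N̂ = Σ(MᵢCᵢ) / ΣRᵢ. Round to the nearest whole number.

Marked at large before each occasion: Mᵢ = Σⱼ<ᵢ (Cⱼ − Rⱼ) → M1=0, M2=505, M3=938, M4=1300
Σ MᵢCᵢ = 0·505 + 505·515 + 938·516 + 1300·430 = 0 + 260075 + 484008 + 559000 = 1303083
Σ Rᵢ = 0 + 82 + 154 + 176 = 412
N̂ = 1303083 / 412 ≈ 3162.8 → 3163

N ≈ 3163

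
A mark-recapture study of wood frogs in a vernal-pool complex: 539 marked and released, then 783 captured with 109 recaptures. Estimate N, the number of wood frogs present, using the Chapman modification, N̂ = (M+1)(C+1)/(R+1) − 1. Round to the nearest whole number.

N̂ = (539+1)(783+1)/(109+1) − 1 = 540·784/110 − 1
= 423360/110 − 1 ≈ 3848.7 − 1 ≈ 3847.7 → 3848

N ≈ 3848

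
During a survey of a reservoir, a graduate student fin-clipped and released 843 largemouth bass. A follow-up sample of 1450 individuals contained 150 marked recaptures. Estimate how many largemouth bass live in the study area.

N = 8149

N = (843 × 1450) / 150 = 1222350 / 150 = 8149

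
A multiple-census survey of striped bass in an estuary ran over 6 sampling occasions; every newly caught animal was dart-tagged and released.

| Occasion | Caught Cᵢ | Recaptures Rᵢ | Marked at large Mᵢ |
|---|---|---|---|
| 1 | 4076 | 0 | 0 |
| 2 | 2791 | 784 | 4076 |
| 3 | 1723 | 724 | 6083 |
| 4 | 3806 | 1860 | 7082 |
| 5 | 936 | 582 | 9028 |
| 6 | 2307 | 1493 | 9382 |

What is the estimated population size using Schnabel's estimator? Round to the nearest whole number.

N ≈ 14,497

Σ MᵢCᵢ = 0·4076 + 4076·2791 + 6083·1723 + 7082·3806 + 9028·936 + 9382·2307 = 0 + 11376116 + 10481009 + 26954092 + 8450208 + 21644274 = 78905699
Σ Rᵢ = 0 + 784 + 724 + 1860 + 582 + 1493 = 5443
N̂ = 78905699 / 5443 ≈ 14496.7 → 14497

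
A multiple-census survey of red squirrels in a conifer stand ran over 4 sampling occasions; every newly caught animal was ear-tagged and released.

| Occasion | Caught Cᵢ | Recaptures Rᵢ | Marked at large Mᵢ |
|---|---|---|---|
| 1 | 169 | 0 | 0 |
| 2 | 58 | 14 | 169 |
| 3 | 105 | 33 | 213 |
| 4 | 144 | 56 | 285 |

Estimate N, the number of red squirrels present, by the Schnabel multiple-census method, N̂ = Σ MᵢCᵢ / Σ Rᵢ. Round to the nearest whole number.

Σ MᵢCᵢ = 0·169 + 169·58 + 213·105 + 285·144 = 0 + 9802 + 22365 + 41040 = 73207
Σ Rᵢ = 0 + 14 + 33 + 56 = 103
N̂ = 73207 / 103 ≈ 710.7 → 711

N ≈ 711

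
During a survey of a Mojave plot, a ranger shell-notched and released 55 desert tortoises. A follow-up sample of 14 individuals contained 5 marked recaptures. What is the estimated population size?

If marked individuals mix randomly, R/C ≈ M/N, giving N ≈ M·C/R.
N = (55 × 14) / 5 = 770 / 5 = 154

N = 154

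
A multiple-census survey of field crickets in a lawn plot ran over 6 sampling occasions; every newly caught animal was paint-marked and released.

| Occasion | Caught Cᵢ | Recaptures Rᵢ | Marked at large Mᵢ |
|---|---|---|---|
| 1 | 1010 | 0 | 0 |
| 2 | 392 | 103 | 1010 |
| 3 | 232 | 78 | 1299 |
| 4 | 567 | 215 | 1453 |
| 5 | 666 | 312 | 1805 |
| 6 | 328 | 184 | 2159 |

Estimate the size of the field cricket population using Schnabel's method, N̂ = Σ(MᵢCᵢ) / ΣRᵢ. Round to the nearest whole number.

Σ MᵢCᵢ = 0·1010 + 1010·392 + 1299·232 + 1453·567 + 1805·666 + 2159·328 = 0 + 395920 + 301368 + 823851 + 1202130 + 708152 = 3431421
Σ Rᵢ = 0 + 103 + 78 + 215 + 312 + 184 = 892
N̂ = 3431421 / 892 ≈ 3846.9 → 3847

N ≈ 3847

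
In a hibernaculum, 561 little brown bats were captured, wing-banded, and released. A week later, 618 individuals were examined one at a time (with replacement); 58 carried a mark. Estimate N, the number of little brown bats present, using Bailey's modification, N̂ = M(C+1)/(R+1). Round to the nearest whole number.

N ≈ 5886

N̂ = 561·(618+1)/(58+1) = 561·619/59 = 347259/59 ≈ 5885.7 → 5886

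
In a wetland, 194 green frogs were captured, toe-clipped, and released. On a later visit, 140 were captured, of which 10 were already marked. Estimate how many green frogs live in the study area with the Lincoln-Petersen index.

N = 2716

If marked individuals mix randomly, R/C ≈ M/N, giving N ≈ M·C/R.
N = (194 × 140) / 10 = 27160 / 10 = 2716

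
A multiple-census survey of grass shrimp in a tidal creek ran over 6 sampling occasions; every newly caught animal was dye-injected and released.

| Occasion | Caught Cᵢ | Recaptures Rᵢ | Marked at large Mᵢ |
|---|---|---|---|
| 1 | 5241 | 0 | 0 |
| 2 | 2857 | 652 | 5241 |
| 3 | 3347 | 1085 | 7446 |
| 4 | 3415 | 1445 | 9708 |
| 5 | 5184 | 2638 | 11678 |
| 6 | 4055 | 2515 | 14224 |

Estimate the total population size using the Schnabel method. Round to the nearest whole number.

N ≈ 22,947

Σ MᵢCᵢ = 0·5241 + 5241·2857 + 7446·3347 + 9708·3415 + 11678·5184 + 14224·4055 = 0 + 14973537 + 24921762 + 33152820 + 60538752 + 57678320 = 191265191
Σ Rᵢ = 0 + 652 + 1085 + 1445 + 2638 + 2515 = 8335
N̂ = 191265191 / 8335 ≈ 22947.2 → 22947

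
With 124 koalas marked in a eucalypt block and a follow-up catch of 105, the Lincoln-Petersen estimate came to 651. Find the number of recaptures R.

From N = M·C/R: R = M·C / N = 124·105 / 651 = 13020 / 651 = 20.

R = 20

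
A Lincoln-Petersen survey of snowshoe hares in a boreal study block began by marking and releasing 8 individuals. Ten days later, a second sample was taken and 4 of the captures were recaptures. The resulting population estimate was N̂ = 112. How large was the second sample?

From N = M·C/R: C = N·R / M = 112·4 / 8 = 448 / 8 = 56.

C = 56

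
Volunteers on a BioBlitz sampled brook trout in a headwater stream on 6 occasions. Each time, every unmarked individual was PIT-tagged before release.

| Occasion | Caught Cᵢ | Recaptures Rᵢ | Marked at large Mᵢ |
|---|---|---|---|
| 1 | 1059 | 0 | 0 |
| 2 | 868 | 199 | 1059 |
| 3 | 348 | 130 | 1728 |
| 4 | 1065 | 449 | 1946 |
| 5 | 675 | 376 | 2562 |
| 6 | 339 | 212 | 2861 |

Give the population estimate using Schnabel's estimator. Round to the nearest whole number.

Σ MᵢCᵢ = 0·1059 + 1059·868 + 1728·348 + 1946·1065 + 2562·675 + 2861·339 = 0 + 919212 + 601344 + 2072490 + 1729350 + 969879 = 6292275
Σ Rᵢ = 0 + 199 + 130 + 449 + 376 + 212 = 1366
N̂ = 6292275 / 1366 ≈ 4606.4 → 4606

N ≈ 4606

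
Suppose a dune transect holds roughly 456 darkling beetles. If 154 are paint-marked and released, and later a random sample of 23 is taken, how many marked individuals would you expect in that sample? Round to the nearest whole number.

Expected recaptures E[R] = M·C / N.
E[R] = 154 × 23 / 456 = 3542 / 456 ≈ 7.8 → 8

expected recaptures ≈ 8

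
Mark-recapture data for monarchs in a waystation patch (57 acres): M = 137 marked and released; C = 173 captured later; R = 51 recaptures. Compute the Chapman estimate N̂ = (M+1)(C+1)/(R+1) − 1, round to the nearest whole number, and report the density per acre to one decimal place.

density ≈ 8.1 monarchs per acre

N̂ = 138·174/52 − 1 = 24012/52 − 1 ≈ 460.8 → 461
Density = N̂ / area = 461 / 57 ≈ 8.09 → 8.1 per acre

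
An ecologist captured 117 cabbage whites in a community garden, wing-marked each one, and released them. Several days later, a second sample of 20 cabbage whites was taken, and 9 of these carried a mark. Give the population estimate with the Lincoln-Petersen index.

N = 260

The marked fraction in the recapture sample should equal the marked fraction in the population: 9/20 = 117/N.
N = (117 × 20) / 9 = 2340 / 9 = 260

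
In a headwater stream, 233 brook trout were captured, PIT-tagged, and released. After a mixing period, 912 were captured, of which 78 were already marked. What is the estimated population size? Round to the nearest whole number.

N ≈ 2724

N = (233 × 912) / 78 = 212496 / 78 ≈ 2724.3 → 2724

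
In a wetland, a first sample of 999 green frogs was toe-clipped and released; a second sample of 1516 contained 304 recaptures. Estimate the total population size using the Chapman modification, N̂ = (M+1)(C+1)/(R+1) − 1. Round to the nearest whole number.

N ≈ 4973

N̂ = (999+1)(1516+1)/(304+1) − 1 = 1000·1517/305 − 1
= 1517000/305 − 1 ≈ 4973.8 − 1 ≈ 4972.8 → 4973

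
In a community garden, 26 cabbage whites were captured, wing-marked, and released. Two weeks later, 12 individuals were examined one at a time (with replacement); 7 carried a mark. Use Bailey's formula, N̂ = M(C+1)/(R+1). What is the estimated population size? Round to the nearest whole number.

N̂ = 26·(12+1)/(7+1) = 26·13/8 = 338/8 ≈ 42.2 → 42

N ≈ 42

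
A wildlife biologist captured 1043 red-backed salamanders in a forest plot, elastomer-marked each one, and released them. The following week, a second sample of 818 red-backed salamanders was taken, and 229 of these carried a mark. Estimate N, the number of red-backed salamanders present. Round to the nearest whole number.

N ≈ 3726

Lincoln-Petersen assumes M/N = R/C, so N = M·C / R.
N = (1043 × 818) / 229 = 853174 / 229 ≈ 3725.7 → 3726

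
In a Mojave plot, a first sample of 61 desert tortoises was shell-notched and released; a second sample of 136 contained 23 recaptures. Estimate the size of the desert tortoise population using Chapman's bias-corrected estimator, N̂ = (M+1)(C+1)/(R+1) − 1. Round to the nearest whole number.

N ≈ 353

N̂ = (61+1)(136+1)/(23+1) − 1 = 62·137/24 − 1
= 8494/24 − 1 ≈ 353.9 − 1 ≈ 352.9 → 353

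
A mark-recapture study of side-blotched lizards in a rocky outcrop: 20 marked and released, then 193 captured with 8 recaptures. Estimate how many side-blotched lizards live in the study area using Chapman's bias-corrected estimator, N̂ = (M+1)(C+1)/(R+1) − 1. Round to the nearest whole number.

N ≈ 452

N̂ = (20+1)(193+1)/(8+1) − 1 = 21·194/9 − 1
= 4074/9 − 1 ≈ 452.7 − 1 ≈ 451.7 → 452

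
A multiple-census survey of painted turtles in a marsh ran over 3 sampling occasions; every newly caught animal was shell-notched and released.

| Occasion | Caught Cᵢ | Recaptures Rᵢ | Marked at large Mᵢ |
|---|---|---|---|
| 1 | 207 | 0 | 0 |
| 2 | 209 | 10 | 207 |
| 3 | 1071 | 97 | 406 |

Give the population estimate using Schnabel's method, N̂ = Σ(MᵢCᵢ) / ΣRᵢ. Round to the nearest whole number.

N ≈ 4468

Σ MᵢCᵢ = 0·207 + 207·209 + 406·1071 = 0 + 43263 + 434826 = 478089
Σ Rᵢ = 0 + 10 + 97 = 107
N̂ = 478089 / 107 ≈ 4468.1 → 4468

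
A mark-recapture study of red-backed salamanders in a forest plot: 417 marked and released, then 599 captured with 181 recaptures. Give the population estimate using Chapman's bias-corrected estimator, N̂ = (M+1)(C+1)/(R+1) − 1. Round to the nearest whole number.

N ≈ 1377

N̂ = (417+1)(599+1)/(181+1) − 1 = 418·600/182 − 1
= 250800/182 − 1 ≈ 1378.0 − 1 ≈ 1377.0 → 1377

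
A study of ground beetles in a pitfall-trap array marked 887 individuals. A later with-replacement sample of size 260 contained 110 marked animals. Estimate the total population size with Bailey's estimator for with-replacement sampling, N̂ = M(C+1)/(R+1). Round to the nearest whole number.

N ≈ 2086

N̂ = 887·(260+1)/(110+1) = 887·261/111 = 231507/111 ≈ 2085.6 → 2086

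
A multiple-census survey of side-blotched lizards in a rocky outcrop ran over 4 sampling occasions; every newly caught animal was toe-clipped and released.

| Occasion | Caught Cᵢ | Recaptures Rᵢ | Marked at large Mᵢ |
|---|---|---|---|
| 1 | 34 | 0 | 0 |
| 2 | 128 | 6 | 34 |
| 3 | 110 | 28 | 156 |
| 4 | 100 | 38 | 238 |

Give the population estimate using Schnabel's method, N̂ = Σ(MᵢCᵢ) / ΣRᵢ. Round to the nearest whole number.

Σ MᵢCᵢ = 0·34 + 34·128 + 156·110 + 238·100 = 0 + 4352 + 17160 + 23800 = 45312
Σ Rᵢ = 0 + 6 + 28 + 38 = 72
N̂ = 45312 / 72 ≈ 629.3 → 629

N ≈ 629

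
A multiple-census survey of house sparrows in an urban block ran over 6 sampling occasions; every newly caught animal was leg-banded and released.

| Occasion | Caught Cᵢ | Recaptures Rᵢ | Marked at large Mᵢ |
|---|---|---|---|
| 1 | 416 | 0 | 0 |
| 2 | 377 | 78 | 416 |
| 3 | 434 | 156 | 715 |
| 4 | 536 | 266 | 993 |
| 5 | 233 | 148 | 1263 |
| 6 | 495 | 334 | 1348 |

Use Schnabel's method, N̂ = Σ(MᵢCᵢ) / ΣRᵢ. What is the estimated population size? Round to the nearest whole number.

Σ MᵢCᵢ = 0·416 + 416·377 + 715·434 + 993·536 + 1263·233 + 1348·495 = 0 + 156832 + 310310 + 532248 + 294279 + 667260 = 1960929
Σ Rᵢ = 0 + 78 + 156 + 266 + 148 + 334 = 982
N̂ = 1960929 / 982 ≈ 1996.9 → 1997

N ≈ 1997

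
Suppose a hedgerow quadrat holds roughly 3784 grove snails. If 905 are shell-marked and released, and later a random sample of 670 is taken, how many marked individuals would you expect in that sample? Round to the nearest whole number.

Expected recaptures E[R] = M·C / N.
E[R] = 905 × 670 / 3784 = 606350 / 3784 ≈ 160.2 → 160

expected recaptures ≈ 160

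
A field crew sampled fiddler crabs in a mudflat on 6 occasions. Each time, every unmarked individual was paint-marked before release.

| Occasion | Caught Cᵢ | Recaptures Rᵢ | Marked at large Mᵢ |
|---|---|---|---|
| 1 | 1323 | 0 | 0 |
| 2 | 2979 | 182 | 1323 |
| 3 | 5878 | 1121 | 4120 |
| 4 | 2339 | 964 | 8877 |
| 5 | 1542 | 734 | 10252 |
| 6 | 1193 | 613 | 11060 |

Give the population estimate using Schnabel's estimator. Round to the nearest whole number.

N ≈ 21,562

Σ MᵢCᵢ = 0·1323 + 1323·2979 + 4120·5878 + 8877·2339 + 10252·1542 + 11060·1193 = 0 + 3941217 + 24217360 + 20763303 + 15808584 + 13194580 = 77925044
Σ Rᵢ = 0 + 182 + 1121 + 964 + 734 + 613 = 3614
N̂ = 77925044 / 3614 ≈ 21562.0 → 21562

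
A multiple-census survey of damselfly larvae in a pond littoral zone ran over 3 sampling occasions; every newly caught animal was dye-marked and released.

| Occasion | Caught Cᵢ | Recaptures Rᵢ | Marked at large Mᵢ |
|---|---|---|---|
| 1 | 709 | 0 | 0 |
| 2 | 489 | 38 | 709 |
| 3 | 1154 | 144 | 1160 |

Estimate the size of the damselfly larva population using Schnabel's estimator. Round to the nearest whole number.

N ≈ 9260

Σ MᵢCᵢ = 0·709 + 709·489 + 1160·1154 = 0 + 346701 + 1338640 = 1685341
Σ Rᵢ = 0 + 38 + 144 = 182
N̂ = 1685341 / 182 ≈ 9260.1 → 9260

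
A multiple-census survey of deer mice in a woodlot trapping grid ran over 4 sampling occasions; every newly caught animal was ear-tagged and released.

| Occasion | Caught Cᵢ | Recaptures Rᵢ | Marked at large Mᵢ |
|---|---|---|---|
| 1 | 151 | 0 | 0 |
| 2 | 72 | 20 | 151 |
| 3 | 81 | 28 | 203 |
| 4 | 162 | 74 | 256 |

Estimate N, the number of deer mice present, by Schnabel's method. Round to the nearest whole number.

N ≈ 564

Σ MᵢCᵢ = 0·151 + 151·72 + 203·81 + 256·162 = 0 + 10872 + 16443 + 41472 = 68787
Σ Rᵢ = 0 + 20 + 28 + 74 = 122
N̂ = 68787 / 122 ≈ 563.8 → 564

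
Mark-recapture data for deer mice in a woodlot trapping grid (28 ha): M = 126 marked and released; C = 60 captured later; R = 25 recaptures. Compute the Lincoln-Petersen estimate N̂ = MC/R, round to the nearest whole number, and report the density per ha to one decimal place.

density ≈ 10.8 deer mice per ha

N̂ = 126·60/25 = 7560/25 ≈ 302.4 → 302
Density = N̂ / area = 302 / 28 ≈ 10.79 → 10.8 per ha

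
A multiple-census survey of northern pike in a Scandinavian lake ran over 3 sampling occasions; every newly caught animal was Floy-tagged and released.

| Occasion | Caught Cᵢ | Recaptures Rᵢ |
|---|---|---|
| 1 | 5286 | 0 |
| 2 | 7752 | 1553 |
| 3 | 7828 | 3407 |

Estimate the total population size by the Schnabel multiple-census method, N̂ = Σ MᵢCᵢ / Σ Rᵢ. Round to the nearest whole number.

Marked at large before each occasion: Mᵢ = Σⱼ<ᵢ (Cⱼ − Rⱼ) → M1=0, M2=5286, M3=11485
Σ MᵢCᵢ = 0·5286 + 5286·7752 + 11485·7828 = 0 + 40977072 + 89904580 = 130881652
Σ Rᵢ = 0 + 1553 + 3407 = 4960
N̂ = 130881652 / 4960 ≈ 26387.4 → 26387

N ≈ 26,387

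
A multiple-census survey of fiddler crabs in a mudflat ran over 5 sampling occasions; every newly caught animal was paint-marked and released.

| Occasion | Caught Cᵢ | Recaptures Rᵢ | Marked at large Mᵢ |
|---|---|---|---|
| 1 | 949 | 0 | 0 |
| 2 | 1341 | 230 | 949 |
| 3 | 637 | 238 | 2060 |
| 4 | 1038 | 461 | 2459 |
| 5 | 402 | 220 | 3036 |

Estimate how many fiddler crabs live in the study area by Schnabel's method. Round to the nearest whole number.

Σ MᵢCᵢ = 0·949 + 949·1341 + 2060·637 + 2459·1038 + 3036·402 = 0 + 1272609 + 1312220 + 2552442 + 1220472 = 6357743
Σ Rᵢ = 0 + 230 + 238 + 461 + 220 = 1149
N̂ = 6357743 / 1149 ≈ 5533.3 → 5533

N ≈ 5533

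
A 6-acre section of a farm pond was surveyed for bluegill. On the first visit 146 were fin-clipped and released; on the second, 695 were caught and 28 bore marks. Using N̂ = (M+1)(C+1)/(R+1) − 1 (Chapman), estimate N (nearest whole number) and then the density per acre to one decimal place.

N̂ = 147·696/29 − 1 = 102312/29 − 1 = 3527
Density = N̂ / area = 3527 / 6 ≈ 587.83 → 587.8 per acre

density ≈ 587.8 bluegill per acre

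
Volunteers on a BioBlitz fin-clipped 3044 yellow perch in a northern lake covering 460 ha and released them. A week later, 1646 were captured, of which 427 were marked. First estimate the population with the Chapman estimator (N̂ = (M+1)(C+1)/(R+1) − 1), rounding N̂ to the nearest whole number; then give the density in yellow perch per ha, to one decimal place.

density ≈ 25.5 yellow perch per ha

N̂ = 3045·1647/428 − 1 = 5015115/428 − 1 ≈ 11716.6 → 11717
Density = N̂ / area = 11717 / 460 ≈ 25.47 → 25.5 per ha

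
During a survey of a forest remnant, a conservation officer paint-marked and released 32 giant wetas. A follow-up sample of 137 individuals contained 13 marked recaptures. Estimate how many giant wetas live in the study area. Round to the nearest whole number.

N = (32 × 137) / 13 = 4384 / 13 ≈ 337.2 → 337

N ≈ 337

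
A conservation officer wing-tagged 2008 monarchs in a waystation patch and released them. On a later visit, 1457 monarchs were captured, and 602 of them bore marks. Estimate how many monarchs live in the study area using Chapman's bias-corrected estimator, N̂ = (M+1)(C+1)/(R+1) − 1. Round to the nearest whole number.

N ≈ 4857

N̂ = (2008+1)(1457+1)/(602+1) − 1 = 2009·1458/603 − 1
= 2929122/603 − 1 ≈ 4857.6 − 1 ≈ 4856.6 → 4857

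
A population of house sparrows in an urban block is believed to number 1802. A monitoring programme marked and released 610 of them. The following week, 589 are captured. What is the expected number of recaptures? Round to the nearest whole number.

expected recaptures ≈ 199

Expected recaptures E[R] = M·C / N.
E[R] = 610 × 589 / 1802 = 359290 / 1802 ≈ 199.4 → 199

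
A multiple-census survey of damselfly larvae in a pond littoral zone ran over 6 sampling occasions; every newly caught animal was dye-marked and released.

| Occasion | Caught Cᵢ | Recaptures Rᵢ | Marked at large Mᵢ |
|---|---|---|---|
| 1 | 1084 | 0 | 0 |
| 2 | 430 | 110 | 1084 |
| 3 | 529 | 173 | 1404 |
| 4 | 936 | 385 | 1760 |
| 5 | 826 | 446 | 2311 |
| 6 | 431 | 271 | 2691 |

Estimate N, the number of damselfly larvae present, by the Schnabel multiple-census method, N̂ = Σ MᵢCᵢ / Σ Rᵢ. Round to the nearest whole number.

N ≈ 4278

Σ MᵢCᵢ = 0·1084 + 1084·430 + 1404·529 + 1760·936 + 2311·826 + 2691·431 = 0 + 466120 + 742716 + 1647360 + 1908886 + 1159821 = 5924903
Σ Rᵢ = 0 + 110 + 173 + 385 + 446 + 271 = 1385
N̂ = 5924903 / 1385 ≈ 4277.9 → 4278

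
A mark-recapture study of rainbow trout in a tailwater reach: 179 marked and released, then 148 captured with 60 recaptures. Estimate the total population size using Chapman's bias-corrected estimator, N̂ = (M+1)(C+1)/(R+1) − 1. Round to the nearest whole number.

N̂ = (179+1)(148+1)/(60+1) − 1 = 180·149/61 − 1
= 26820/61 − 1 ≈ 439.7 − 1 ≈ 438.7 → 439

N ≈ 439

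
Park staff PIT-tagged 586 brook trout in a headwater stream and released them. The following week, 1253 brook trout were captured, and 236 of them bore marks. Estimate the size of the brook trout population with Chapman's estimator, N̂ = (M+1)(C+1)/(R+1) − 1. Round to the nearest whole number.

N ≈ 3105

N̂ = (586+1)(1253+1)/(236+1) − 1 = 587·1254/237 − 1
= 736098/237 − 1 ≈ 3105.9 − 1 ≈ 3104.9 → 3105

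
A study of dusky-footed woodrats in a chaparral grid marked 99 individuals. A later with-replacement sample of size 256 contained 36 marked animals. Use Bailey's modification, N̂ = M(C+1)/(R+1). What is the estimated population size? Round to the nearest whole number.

N̂ = 99·(256+1)/(36+1) = 99·257/37 = 25443/37 ≈ 687.6 → 688

N ≈ 688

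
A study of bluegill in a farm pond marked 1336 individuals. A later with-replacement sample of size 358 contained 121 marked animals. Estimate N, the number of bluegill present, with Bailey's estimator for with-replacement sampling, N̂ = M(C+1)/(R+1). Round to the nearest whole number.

N ≈ 3931

N̂ = 1336·(358+1)/(121+1) = 1336·359/122 = 479624/122 ≈ 3931.3 → 3931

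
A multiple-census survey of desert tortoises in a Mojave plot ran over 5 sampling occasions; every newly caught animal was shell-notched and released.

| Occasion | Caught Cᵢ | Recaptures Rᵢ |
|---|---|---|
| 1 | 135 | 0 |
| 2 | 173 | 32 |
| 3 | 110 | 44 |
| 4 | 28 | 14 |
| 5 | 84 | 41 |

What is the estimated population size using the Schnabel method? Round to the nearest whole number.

N ≈ 711

Marked at large before each occasion: Mᵢ = Σⱼ<ᵢ (Cⱼ − Rⱼ) → M1=0, M2=135, M3=276, M4=342, M5=356
Σ MᵢCᵢ = 0·135 + 135·173 + 276·110 + 342·28 + 356·84 = 0 + 23355 + 30360 + 9576 + 29904 = 93195
Σ Rᵢ = 0 + 32 + 44 + 14 + 41 = 131
N̂ = 93195 / 131 ≈ 711.4 → 711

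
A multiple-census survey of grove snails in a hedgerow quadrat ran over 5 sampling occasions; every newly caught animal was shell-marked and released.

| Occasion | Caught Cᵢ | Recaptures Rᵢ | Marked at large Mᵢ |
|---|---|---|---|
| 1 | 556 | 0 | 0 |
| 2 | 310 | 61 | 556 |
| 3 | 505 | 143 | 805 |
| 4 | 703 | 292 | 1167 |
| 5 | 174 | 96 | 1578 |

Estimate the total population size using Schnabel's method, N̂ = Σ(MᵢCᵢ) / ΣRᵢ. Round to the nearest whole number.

Σ MᵢCᵢ = 0·556 + 556·310 + 805·505 + 1167·703 + 1578·174 = 0 + 172360 + 406525 + 820401 + 274572 = 1673858
Σ Rᵢ = 0 + 61 + 143 + 292 + 96 = 592
N̂ = 1673858 / 592 ≈ 2827.46 → 2827

N ≈ 2827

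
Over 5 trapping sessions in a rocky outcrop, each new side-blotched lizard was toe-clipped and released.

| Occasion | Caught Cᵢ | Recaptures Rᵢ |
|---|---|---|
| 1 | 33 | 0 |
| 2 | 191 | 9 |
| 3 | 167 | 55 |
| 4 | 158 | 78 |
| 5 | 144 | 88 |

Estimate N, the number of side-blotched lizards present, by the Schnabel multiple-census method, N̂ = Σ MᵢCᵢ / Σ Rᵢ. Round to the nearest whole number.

Marked at large before each occasion: Mᵢ = Σⱼ<ᵢ (Cⱼ − Rⱼ) → M1=0, M2=33, M3=215, M4=327, M5=407
Σ MᵢCᵢ = 0·33 + 33·191 + 215·167 + 327·158 + 407·144 = 0 + 6303 + 35905 + 51666 + 58608 = 152482
Σ Rᵢ = 0 + 9 + 55 + 78 + 88 = 230
N̂ = 152482 / 230 ≈ 663.0 → 663

N ≈ 663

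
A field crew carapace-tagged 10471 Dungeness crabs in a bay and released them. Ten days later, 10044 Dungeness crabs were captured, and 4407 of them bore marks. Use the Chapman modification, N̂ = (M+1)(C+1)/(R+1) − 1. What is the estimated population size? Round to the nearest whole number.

N̂ = (10471+1)(10044+1)/(4407+1) − 1 = 10472·10045/4408 − 1
= 105191240/4408 − 1 ≈ 23863.7 − 1 ≈ 23862.7 → 23863

N ≈ 23,863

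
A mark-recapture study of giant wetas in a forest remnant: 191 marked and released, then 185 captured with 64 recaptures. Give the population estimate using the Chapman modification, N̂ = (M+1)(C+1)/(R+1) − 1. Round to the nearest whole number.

N̂ = (191+1)(185+1)/(64+1) − 1 = 192·186/65 − 1
= 35712/65 − 1 ≈ 549.4 − 1 ≈ 548.4 → 548

N ≈ 548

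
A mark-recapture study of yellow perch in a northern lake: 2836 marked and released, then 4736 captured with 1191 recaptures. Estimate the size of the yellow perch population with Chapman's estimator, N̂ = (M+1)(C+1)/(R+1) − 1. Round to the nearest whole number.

N ≈ 11,273

N̂ = (2836+1)(4736+1)/(1191+1) − 1 = 2837·4737/1192 − 1
= 13438869/1192 − 1 ≈ 11274.2 − 1 ≈ 11273.2 → 11273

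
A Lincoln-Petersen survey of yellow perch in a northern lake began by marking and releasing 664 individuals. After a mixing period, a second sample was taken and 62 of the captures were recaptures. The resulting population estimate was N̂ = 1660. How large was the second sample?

C = 155

From N = M·C/R: C = N·R / M = 1660·62 / 664 = 102920 / 664 = 155.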